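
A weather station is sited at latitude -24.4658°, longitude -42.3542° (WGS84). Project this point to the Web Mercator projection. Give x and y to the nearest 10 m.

x -4714850 m, y -2810270 m

Web Mercator is spherical with R = a = 6378137 m.
x = R·λ = 6378137 × -0.739220242 = -4714847.977 m.
y = R·ln tan(π/4 + φ/2) = 6378137 × -0.440610082 = -2810271.467 m.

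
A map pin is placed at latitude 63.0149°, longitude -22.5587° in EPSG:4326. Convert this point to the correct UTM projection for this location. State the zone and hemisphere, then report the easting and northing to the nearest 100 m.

Longitude -22.5587° lies in the 6° band [-24°, -18°), giving zone 27; latitude is north of the equator, so 27N.
Zone 27 central meridian λ₀ = 6×27 − 183 = -21°; Δλ = -1.5587°.
Transverse Mercator on WGS84 with k₀ = 0.9996 gives E = 421093.829 m, N = 6988205.858 m.

Zone 27N: E 421100 m, N 6988200 m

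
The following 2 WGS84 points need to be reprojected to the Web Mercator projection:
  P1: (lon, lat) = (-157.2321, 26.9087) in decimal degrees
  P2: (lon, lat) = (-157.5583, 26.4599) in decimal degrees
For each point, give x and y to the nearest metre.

Web Mercator: x = R·λ, y = R·ln tan(π/4+φ/2), R = 6378137 m.
P1 (26.9087°, -157.2321°) → (-17502997.308, 3112069.644) m.
P2 (26.4599°, -157.5583°) → (-17539309.726, 3056153.932) m.

P1: x -17502997 m, y 3112070 m; P2: x -17539310 m, y 3056154 m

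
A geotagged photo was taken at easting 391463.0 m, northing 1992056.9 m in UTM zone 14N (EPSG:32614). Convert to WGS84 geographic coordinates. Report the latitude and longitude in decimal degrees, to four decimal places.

Zone 14N: λ₀ = -99°, k₀ = 0.9996, false easting 500000 m.
Meridian distance M = (N − FN)/k₀ = 1992854.0 m.
Inverse transverse Mercator on WGS84 gives φ = 18.01419979°, λ = -100.02530027°.

lat 18.0142°, lon -100.0253°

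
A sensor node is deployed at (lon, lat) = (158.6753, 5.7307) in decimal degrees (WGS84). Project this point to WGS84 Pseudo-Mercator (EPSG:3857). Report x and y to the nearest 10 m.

x 17663650 m, y 639000 m

Web Mercator is spherical with R = a = 6378137 m.
x = R·λ = 6378137 × 2.769406427 = 17663653.597 m.
y = R·ln tan(π/4 + φ/2) = 6378137 × 0.100186766 = 639004.921 m.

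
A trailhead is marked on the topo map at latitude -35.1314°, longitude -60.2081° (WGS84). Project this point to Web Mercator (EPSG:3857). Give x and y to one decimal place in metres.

x -6702335.0 m, y -4181752.2 m

Web Mercator is spherical with R = a = 6378137 m.
x = R·λ = 6378137 × -1.050829581 = -6702335.034 m.
y = R·ln tan(π/4 + φ/2) = 6378137 × -0.655638511 = -4181752.248 m.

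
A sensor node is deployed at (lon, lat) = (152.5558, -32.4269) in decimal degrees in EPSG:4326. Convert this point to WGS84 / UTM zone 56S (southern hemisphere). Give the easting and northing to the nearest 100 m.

E 458200 m, N 6412200 m

Zone 56 central meridian λ₀ = 6×56 − 183 = 153°; Δλ = -0.4442°.
Transverse Mercator on WGS84 with k₀ = 0.9996 gives E = 458238.321 m, N = 6412157.258 m.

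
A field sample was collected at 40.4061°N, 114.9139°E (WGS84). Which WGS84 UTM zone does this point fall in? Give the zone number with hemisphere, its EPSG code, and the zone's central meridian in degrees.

Zone 50N (EPSG:32650), central meridian 117°

UTM zone = ⌊(λ + 180)/6⌋ + 1; 114.9139° ∈ [114°, 120°) → zone 50.
Hemisphere: N (φ ≥ 0).
Central meridian λ₀ = 6×50 − 183 = 117°.
EPSG code: 32650.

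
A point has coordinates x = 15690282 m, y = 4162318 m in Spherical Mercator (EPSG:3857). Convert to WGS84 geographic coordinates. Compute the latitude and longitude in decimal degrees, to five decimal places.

lat 34.98850°, lon 140.94820°

R = 6378137 m. λ = x/R = 140.94820133°.
φ = 2·arctan(exp(y/R)) − 90° = 2·arctan(1.92051) − 90° = 34.98849669°.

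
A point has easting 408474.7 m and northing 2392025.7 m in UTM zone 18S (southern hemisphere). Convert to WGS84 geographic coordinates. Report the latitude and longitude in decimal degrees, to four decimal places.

lat -68.5690°, lon -77.2450°

Zone 18S: λ₀ = -75°, k₀ = 0.9996, false easting 500000 m, false northing 10000000 m.
Meridian distance M = (N − FN)/k₀ = -7611018.7 m.
Inverse transverse Mercator on WGS84 gives φ = -68.56899980°, λ = -77.24500107°.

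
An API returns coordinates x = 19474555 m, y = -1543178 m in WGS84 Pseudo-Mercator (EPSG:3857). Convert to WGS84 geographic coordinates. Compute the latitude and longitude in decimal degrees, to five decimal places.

R = 6378137 m. λ = x/R = 174.94290408°.
φ = 2·arctan(exp(y/R)) − 90° = 2·arctan(0.78510) − 90° = -13.72929993°.

lat -13.72930°, lon 174.94290°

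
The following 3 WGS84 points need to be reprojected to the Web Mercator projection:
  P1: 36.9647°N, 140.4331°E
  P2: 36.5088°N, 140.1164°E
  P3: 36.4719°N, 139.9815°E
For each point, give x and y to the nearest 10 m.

P1: x 15632940 m, y 4434190 m; P2: x 15597690 m, y 4370860 m; P3: x 15582670 m, y 4365750 m

Web Mercator: x = R·λ, y = R·ln tan(π/4+φ/2), R = 6378137 m.
P1 (36.9647°, 140.4331°) → (15632941.183, 4434187.564) m.
P2 (36.5088°, 140.1164°) → (15597686.300, 4370859.219) m.
P3 (36.4719°, 139.9815°) → (15582669.300, 4365749.880) m.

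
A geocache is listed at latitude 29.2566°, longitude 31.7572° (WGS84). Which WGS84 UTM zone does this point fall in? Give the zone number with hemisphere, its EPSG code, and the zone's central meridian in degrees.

Zone 36N (EPSG:32636), central meridian 33°

UTM zone = ⌊(λ + 180)/6⌋ + 1; 31.7572° ∈ [30°, 36°) → zone 36.
Hemisphere: N (φ ≥ 0).
Central meridian λ₀ = 6×36 − 183 = 33°.
EPSG code: 32636.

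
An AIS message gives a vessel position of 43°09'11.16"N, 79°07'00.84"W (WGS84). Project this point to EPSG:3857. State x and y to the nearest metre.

x -8807253 m, y 5335304 m

Web Mercator is spherical with R = a = 6378137 m.
x = R·λ = 6378137 × -1.380850399 = -8807253.021 m.
y = R·ln tan(π/4 + φ/2) = 6378137 × 0.836498861 = 5335304.338 m.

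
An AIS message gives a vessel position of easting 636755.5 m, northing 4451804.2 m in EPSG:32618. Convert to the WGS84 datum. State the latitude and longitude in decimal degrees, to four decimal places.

lat 40.2055°, lon -73.3931°

Zone 18N: λ₀ = -75°, k₀ = 0.9996, false easting 500000 m.
Meridian distance M = (N − FN)/k₀ = 4453585.6 m.
Inverse transverse Mercator on WGS84 gives φ = 40.20549975°, λ = -73.39309957°.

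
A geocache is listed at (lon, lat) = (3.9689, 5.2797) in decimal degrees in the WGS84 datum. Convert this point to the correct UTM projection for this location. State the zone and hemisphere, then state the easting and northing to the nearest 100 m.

Longitude 3.9689° lies in the 6° band [0°, 6°), giving zone 31; latitude is north of the equator, so 31N.
Zone 31 central meridian λ₀ = 6×31 − 183 = 3°; Δλ = +0.9689°.
Transverse Mercator on WGS84 with k₀ = 0.9996 gives E = 607365.002 m, N = 583665.583 m.

Zone 31N: E 607400 m, N 583700 m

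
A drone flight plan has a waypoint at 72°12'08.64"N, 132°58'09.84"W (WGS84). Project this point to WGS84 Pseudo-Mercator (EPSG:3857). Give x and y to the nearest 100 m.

x -14802100 m, y 11826500 m

Web Mercator is spherical with R = a = 6378137 m.
x = R·λ = 6378137 × -2.320753834 = -14802085.899 m.
y = R·ln tan(π/4 + φ/2) = 6378137 × 1.854224216 = 11826496.075 m.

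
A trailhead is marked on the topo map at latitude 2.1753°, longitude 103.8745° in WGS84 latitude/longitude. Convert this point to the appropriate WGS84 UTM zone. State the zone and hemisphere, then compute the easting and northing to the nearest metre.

Longitude 103.8745° lies in the 6° band [102°, 108°), giving zone 48; latitude is north of the equator, so 48N.
Zone 48 central meridian λ₀ = 6×48 − 183 = 105°; Δλ = -1.1255°.
Transverse Mercator on WGS84 with k₀ = 0.9996 gives E = 374841.597 m, N = 240483.834 m.

Zone 48N: E 374842 m, N 240484 m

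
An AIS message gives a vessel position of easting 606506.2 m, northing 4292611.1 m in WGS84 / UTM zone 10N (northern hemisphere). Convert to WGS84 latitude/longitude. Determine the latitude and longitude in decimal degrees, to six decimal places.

lat 38.775800°, lon -121.773900°

Zone 10N: λ₀ = -123°, k₀ = 0.9996, false easting 500000 m.
Meridian distance M = (N − FN)/k₀ = 4294328.8 m.
Inverse transverse Mercator on WGS84 gives φ = 38.77579997°, λ = -121.77389957°.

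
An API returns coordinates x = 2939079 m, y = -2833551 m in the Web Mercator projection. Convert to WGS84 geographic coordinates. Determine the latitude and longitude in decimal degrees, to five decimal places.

lat -24.65600°, lon 26.40220°

R = 6378137 m. λ = x/R = 26.40219587°.
φ = 2·arctan(exp(y/R)) − 90° = 2·arctan(0.64130) − 90° = -24.65600197°.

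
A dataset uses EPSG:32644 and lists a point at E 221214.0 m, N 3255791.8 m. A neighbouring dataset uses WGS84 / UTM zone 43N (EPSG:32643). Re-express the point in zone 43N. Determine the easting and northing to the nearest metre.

E 803486 m, N 3256427 m

UTM 44N → geographic: φ = 29.40050010°, λ = 78.12720042°.
UTM 43N (λ₀ = 75°) forward: E = 803486.170 m, N = 3256427.284 m.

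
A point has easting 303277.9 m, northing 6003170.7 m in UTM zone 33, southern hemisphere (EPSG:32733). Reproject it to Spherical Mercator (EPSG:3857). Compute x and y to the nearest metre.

Unproject from UTM 33S (λ₀ = 15°) → φ = -36.09620045°, λ = 12.81480023°.
Web Mercator (R = 6378137 m): x = 1426537.037 m, y = -4313866.492 m.

x 1426537 m, y -4313866 m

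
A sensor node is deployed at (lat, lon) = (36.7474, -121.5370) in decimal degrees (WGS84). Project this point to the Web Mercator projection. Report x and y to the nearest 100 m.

Web Mercator is spherical with R = a = 6378137 m.
x = R·λ = 6378137 × -2.121220813 = -13529436.953 m.
y = R·ln tan(π/4 + φ/2) = 6378137 × 0.690476835 = 4403955.848 m.

x -13529400 m, y 4404000 m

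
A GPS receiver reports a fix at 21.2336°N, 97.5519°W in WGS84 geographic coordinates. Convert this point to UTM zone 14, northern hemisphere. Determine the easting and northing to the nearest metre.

E 650276 m, N 2348689 m

Zone 14 central meridian λ₀ = 6×14 − 183 = -99°; Δλ = +1.4481°.
Transverse Mercator on WGS84 with k₀ = 0.9996 gives E = 650275.788 m, N = 2348689.027 m.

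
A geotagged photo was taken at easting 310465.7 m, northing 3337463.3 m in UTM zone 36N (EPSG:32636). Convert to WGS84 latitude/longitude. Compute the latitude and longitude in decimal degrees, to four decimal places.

Zone 36N: λ₀ = 33°, k₀ = 0.9996, false easting 500000 m.
Meridian distance M = (N − FN)/k₀ = 3338798.8 m.
Inverse transverse Mercator on WGS84 gives φ = 30.15379964°, λ = 31.03199975°.

lat 30.1538°, lon 31.0320°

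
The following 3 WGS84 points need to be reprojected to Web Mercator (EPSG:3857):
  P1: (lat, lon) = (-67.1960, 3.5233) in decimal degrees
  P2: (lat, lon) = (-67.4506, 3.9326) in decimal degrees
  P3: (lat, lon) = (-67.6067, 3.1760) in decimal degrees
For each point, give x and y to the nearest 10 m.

P1: x 392210 m, y -10212130 m; P2: x 437780 m, y -10285640 m; P3: x 353550 m, y -10331100 m

Web Mercator: x = R·λ, y = R·ln tan(π/4+φ/2), R = 6378137 m.
P1 (-67.1960°, 3.5233°) → (392211.962, -10212125.555) m.
P2 (-67.4506°, 3.9326°) → (437775.029, -10285640.379) m.
P3 (-67.6067°, 3.1760°) → (353550.703, -10331103.664) m.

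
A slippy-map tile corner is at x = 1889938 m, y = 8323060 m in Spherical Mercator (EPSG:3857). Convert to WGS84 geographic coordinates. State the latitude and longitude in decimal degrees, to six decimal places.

lat 59.653798°, lon 16.977602°

R = 6378137 m. λ = x/R = 16.97760191°.
φ = 2·arctan(exp(y/R)) − 90° = 2·arctan(3.68745) − 90° = 59.65379840°.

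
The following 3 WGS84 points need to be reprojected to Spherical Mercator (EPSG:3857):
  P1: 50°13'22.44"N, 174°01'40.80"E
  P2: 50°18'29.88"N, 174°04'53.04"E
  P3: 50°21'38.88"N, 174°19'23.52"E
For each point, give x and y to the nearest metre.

P1: x 19372708 m, y 6484968 m; P2: x 19378653 m, y 6499840 m; P3: x 19405570 m, y 6508996 m

Web Mercator: x = R·λ, y = R·ln tan(π/4+φ/2), R = 6378137 m.
P1 (50.2229°, 174.0280°) → (19372708.344, 6484968.056) m.
P2 (50.3083°, 174.0814°) → (19378652.805, 6499840.158) m.
P3 (50.3608°, 174.3232°) → (19405569.857, 6508996.103) m.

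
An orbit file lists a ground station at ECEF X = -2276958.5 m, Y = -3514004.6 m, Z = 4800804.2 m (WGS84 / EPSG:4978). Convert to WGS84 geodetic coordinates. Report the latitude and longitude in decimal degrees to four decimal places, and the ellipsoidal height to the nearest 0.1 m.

λ = atan2(Y, X) = -122.94189988°; p = √(X²+Y²) = 4187214.9 m.
Bowring's method on WGS84 (a = 6378137 m, b = 6356752.314 m) gives φ = 49.09580059°, h = 4316.579 m.

lat 49.0958°, lon -122.9419°, h 4316.6 m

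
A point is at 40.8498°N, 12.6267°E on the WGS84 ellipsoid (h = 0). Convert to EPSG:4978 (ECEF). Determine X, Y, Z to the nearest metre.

WGS84: a = 6378137 m, e² = 0.006694380; N(φ) = a/√(1−e²sin²φ) = 6387290.091 m.
X = (N+h)·cosφ·cosλ = 4714667.368 m; Y = (N+h)·cosφ·sinλ = 1056160.078 m; Z = (N(1−e²)+h)·sinφ = 4149820.256 m.

X 4714667 m, Y 1056160 m, Z 4149820 m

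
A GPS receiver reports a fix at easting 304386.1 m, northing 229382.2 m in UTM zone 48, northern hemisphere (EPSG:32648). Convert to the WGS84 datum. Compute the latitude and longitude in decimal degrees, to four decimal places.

Zone 48N: λ₀ = 105°, k₀ = 0.9996, false easting 500000 m.
Meridian distance M = (N − FN)/k₀ = 229474.0 m.
Inverse transverse Mercator on WGS84 gives φ = 2.07430020°, λ = 103.24119972°.

lat 2.0743°, lon 103.2412°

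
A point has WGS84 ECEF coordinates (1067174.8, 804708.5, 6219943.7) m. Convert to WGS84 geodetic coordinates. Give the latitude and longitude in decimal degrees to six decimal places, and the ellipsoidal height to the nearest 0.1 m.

λ = atan2(Y, X) = 37.01830268°; p = √(X²+Y²) = 1336569.4 m.
Bowring's method on WGS84 (a = 6378137 m, b = 6356752.314 m) gives φ = 77.95120014°, h = 4235.534 m.

lat 77.951200°, lon 37.018303°, h 4235.5 m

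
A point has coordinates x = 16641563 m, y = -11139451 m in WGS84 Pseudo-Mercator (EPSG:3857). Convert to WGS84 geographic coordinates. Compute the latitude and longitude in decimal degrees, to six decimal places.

lat -70.216200°, lon 149.493704°

R = 6378137 m. λ = x/R = 149.49370395°.
φ = 2·arctan(exp(y/R)) − 90° = 2·arctan(0.17438) − 90° = -70.21619959°.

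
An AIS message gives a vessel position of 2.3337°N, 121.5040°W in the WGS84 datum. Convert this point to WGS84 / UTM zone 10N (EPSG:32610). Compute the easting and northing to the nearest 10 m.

E 666350 m, N 258030 m

Zone 10 central meridian λ₀ = 6×10 − 183 = -123°; Δλ = +1.4960°.
Transverse Mercator on WGS84 with k₀ = 0.9996 gives E = 666349.169 m, N = 258033.846 m.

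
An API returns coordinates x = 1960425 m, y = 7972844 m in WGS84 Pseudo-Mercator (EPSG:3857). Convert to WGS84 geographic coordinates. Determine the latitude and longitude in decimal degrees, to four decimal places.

R = 6378137 m. λ = x/R = 17.61079741°.
φ = 2·arctan(exp(y/R)) − 90° = 2·arctan(3.49044) − 90° = 58.02629822°.

lat 58.0263°, lon 17.6108°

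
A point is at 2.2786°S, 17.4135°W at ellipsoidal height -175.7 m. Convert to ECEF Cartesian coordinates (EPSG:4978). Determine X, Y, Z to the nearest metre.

X 6080879 m, Y -1907205 m, Z -251882 m

WGS84: a = 6378137 m, e² = 0.006694380; N(φ) = a/√(1−e²sin²φ) = 6378170.747 m.
X = (N+h)·cosφ·cosλ = 6080878.662 m; Y = (N+h)·cosφ·sinλ = -1907205.459 m; Z = (N(1−e²)+h)·sinφ = -251882.483 m.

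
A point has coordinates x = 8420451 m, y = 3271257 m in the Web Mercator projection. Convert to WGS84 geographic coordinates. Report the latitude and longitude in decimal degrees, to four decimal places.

R = 6378137 m. λ = x/R = 75.64219832°.
φ = 2·arctan(exp(y/R)) − 90° = 2·arctan(1.67010) − 90° = 28.17659755°.

lat 28.1766°, lon 75.6422°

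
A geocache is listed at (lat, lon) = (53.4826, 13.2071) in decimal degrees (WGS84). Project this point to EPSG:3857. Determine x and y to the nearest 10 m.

x 1470210 m, y 7072770 m

Web Mercator is spherical with R = a = 6378137 m.
x = R·λ = 6378137 × 0.230507380 = 1470207.647 m.
y = R·ln tan(π/4 + φ/2) = 6378137 × 1.108908382 = 7072769.581 m.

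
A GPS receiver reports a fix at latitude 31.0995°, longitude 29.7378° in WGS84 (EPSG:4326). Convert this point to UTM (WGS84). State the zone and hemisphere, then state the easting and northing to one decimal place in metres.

Longitude 29.7378° lies in the 6° band [24°, 30°), giving zone 35; latitude is north of the equator, so 35N.
Zone 35 central meridian λ₀ = 6×35 − 183 = 27°; Δλ = +2.7378°.
Transverse Mercator on WGS84 with k₀ = 0.9996 gives E = 761141.898 m, N = 3443853.331 m.

Zone 35N: E 761141.9 m, N 3443853.3 m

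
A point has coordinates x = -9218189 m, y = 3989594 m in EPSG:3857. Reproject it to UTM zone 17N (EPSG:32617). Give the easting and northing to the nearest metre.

Web Mercator inverse (R = 6378137 m) → φ = 33.70750210°, λ = -82.80840071°.
UTM 17N forward: E = 332417.121 m, N = 3731193.124 m.

E 332417 m, N 3731193 m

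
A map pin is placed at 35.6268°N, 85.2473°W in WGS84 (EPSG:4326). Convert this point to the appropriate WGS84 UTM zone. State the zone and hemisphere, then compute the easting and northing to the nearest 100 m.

Longitude -85.2473° lies in the 6° band [-90°, -84°), giving zone 16; latitude is north of the equator, so 16N.
Zone 16 central meridian λ₀ = 6×16 − 183 = -87°; Δλ = +1.7527°.
Transverse Mercator on WGS84 with k₀ = 0.9996 gives E = 658715.621 m, N = 3943970.742 m.

Zone 16N: E 658700 m, N 3944000 m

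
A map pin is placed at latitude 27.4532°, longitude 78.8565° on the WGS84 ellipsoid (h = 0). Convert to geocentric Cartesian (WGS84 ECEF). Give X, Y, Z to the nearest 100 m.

WGS84: a = 6378137 m, e² = 0.006694380; N(φ) = a/√(1−e²sin²φ) = 6382679.395 m.
X = (N+h)·cosφ·cosλ = 1094646.706 m; Y = (N+h)·cosφ·sinλ = 5557125.025 m; Z = (N(1−e²)+h)·sinφ = 2922869.311 m.

X 1094600 m, Y 5557100 m, Z 2922900 m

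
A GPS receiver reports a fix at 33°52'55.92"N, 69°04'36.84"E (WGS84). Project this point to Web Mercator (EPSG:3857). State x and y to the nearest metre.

Web Mercator is spherical with R = a = 6378137 m.
x = R·λ = 6378137 × 1.205619342 = 7689605.334 m.
y = R·ln tan(π/4 + φ/2) = 6378137 × 0.629179855 = 4012995.311 m.

x 7689605 m, y 4012995 m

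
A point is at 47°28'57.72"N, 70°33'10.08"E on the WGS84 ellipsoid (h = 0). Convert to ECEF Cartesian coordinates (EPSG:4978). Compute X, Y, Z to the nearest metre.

WGS84: a = 6378137 m, e² = 0.006694380; N(φ) = a/√(1−e²sin²φ) = 6389767.066 m.
X = (N+h)·cosφ·cosλ = 1437721.790 m; Y = (N+h)·cosφ·sinλ = 4071922.493 m; Z = (N(1−e²)+h)·sinφ = 4678198.087 m.

X 1437722 m, Y 4071922 m, Z 4678198 m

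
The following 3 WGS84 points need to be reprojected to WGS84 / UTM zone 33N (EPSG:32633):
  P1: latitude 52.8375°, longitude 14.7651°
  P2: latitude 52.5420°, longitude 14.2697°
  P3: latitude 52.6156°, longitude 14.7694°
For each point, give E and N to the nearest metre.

UTM zone 33N: λ₀ = 15°, k₀ = 0.9996.
P1 (52.8375°, 14.7651°) → (484176.662, 5854219.840) m.
P2 (52.5420°, 14.2697°) → (450472.597, 5821574.343) m.
P3 (52.6156°, 14.7694°) → (484387.265, 5829535.554) m.

P1: E 484177 m, N 5854220 m; P2: E 450473 m, N 5821574 m; P3: E 484387 m, N 5829536 m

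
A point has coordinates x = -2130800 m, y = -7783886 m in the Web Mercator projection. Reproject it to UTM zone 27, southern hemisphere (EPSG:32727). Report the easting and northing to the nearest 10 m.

Web Mercator inverse (R = 6378137 m) → φ = -57.11610185°, λ = -19.14130207°.
UTM 27S forward: E = 612552.005 m, N = 3668156.726 m.

E 612550 m, N 3668160 m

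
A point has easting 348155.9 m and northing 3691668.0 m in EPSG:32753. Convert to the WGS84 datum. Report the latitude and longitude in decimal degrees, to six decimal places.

Zone 53S: λ₀ = 135°, k₀ = 0.9996, false easting 500000 m, false northing 10000000 m.
Meridian distance M = (N − FN)/k₀ = -6310856.3 m.
Inverse transverse Mercator on WGS84 gives φ = -56.89380021°, λ = 132.50719982°.

lat -56.893800°, lon 132.507200°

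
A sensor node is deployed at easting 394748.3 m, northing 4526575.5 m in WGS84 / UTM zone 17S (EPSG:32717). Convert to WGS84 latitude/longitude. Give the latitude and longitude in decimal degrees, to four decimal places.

Zone 17S: λ₀ = -81°, k₀ = 0.9996, false easting 500000 m, false northing 10000000 m.
Meridian distance M = (N − FN)/k₀ = -5475614.7 m.
Inverse transverse Mercator on WGS84 gives φ = -49.40439975°, λ = -82.45079994°.

lat -49.4044°, lon -82.4508°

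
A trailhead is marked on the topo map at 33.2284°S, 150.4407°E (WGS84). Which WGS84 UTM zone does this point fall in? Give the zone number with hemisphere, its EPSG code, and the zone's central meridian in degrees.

Zone 56S (EPSG:32756), central meridian 153°

UTM zone = ⌊(λ + 180)/6⌋ + 1; 150.4407° ∈ [150°, 156°) → zone 56.
Hemisphere: S (φ < 0).
Central meridian λ₀ = 6×56 − 183 = 153°.
EPSG code: 32756.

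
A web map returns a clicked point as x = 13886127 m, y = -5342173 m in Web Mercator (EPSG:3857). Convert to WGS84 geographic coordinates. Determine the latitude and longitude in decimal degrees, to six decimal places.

lat -43.198097°, lon 124.741201°

R = 6378137 m. λ = x/R = 124.74120121°.
φ = 2·arctan(exp(y/R)) − 90° = 2·arctan(0.43276) − 90° = -43.19809698°.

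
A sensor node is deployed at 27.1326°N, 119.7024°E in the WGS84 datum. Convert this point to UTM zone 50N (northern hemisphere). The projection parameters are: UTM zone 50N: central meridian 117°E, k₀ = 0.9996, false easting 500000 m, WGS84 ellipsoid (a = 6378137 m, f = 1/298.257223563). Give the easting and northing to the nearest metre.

E 767862 m, N 3004004 m

Zone 50 central meridian λ₀ = 6×50 − 183 = 117°; Δλ = +2.7024°.
Transverse Mercator on WGS84 with k₀ = 0.9996 gives E = 767862.338 m, N = 3004004.309 m.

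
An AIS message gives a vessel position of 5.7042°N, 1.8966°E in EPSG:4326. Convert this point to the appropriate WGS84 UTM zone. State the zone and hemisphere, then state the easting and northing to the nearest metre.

Zone 31N: E 377816 m, N 630623 m

Longitude 1.8966° lies in the 6° band [0°, 6°), giving zone 31; latitude is north of the equator, so 31N.
Zone 31 central meridian λ₀ = 6×31 − 183 = 3°; Δλ = -1.1034°.
Transverse Mercator on WGS84 with k₀ = 0.9996 gives E = 377815.688 m, N = 630623.313 m.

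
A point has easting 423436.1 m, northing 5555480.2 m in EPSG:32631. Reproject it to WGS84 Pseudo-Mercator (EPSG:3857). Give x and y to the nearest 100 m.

x 214700 m, y 6471700 m

Unproject from UTM 31N (λ₀ = 3°) → φ = 50.14659955°, λ = 1.92839948°.
Web Mercator (R = 6378137 m): x = 214668.448 m, y = 6471703.115 m.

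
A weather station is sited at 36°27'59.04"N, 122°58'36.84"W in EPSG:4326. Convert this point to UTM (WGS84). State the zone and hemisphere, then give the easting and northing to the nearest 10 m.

Zone 10N: E 502070 m, N 4035680 m

Longitude -122.9769° lies in the 6° band [-126°, -120°), giving zone 10; latitude is north of the equator, so 10N.
Zone 10 central meridian λ₀ = 6×10 − 183 = -123°; Δλ = +0.0231°.
Transverse Mercator on WGS84 with k₀ = 0.9996 gives E = 502069.620 m, N = 4035681.298 m.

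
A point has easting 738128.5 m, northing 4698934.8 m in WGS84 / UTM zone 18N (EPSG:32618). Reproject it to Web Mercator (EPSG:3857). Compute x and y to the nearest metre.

x -8026837 m, y 5222022 m

Unproject from UTM 18N (λ₀ = -75°) → φ = 42.40619982°, λ = -72.10630018°.
Web Mercator (R = 6378137 m): x = -8026836.619 m, y = 5222021.758 m.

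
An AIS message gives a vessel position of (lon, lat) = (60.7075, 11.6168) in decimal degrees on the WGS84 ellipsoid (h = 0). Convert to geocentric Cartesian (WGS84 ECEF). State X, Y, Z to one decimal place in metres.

WGS84: a = 6378137 m, e² = 0.006694380; N(φ) = a/√(1−e²sin²φ) = 6379002.827 m.
X = (N+h)·cosφ·cosλ = 3057113.144 m; Y = (N+h)·cosφ·sinλ = 5449382.851 m; Z = (N(1−e²)+h)·sinφ = 1275909.801 m.

X 3057113.1 m, Y 5449382.9 m, Z 1275909.8 m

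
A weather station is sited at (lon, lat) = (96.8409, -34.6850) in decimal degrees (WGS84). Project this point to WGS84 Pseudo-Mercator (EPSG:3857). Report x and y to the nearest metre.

Web Mercator is spherical with R = a = 6378137 m.
x = R·λ = 6378137 × 1.690192556 = 10780279.676 m.
y = R·ln tan(π/4 + φ/2) = 6378137 × -0.646137873 = -4121155.872 m.

x 10780280 m, y -4121156 m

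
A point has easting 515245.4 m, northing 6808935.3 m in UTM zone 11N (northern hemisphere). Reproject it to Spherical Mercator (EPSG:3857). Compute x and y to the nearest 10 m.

Unproject from UTM 11N (λ₀ = -117°) → φ = 61.41399968°, λ = -116.71440065°.
Web Mercator (R = 6378137 m): x = -12992587.648 m, y = 8721509.533 m.

x -12992590 m, y 8721510 m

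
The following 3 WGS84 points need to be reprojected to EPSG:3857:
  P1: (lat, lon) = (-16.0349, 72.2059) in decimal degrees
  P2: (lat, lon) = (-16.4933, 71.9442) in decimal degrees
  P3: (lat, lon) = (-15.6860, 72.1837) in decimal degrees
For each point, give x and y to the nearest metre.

Web Mercator: x = R·λ, y = R·ln tan(π/4+φ/2), R = 6378137 m.
P1 (-16.0349°, 72.2059°) → (8037924.020, -1808764.735) m.
P2 (-16.4933°, 71.9442°) → (8008791.710, -1861921.012) m.
P3 (-15.6860°, 72.1837°) → (8035452.728, -1768388.167) m.

P1: x 8037924 m, y -1808765 m; P2: x 8008792 m, y -1861921 m; P3: x 8035453 m, y -1768388 m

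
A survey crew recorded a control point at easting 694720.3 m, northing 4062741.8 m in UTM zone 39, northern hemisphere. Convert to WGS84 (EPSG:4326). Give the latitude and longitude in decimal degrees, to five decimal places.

Zone 39N: λ₀ = 51°, k₀ = 0.9996, false easting 500000 m.
Meridian distance M = (N − FN)/k₀ = 4064367.5 m.
Inverse transverse Mercator on WGS84 gives φ = 36.69040026°, λ = 53.17950003°.

lat 36.69040°, lon 53.17950°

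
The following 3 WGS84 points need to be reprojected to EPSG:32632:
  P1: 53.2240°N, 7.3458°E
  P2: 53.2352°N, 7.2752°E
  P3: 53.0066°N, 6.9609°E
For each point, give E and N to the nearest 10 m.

UTM zone 32N: λ₀ = 9°, k₀ = 0.9996.
P1 (53.2240°, 7.3458°) → (389565.765, 5898466.221) m.
P2 (53.2352°, 7.2752°) → (384882.960, 5899823.361) m.
P3 (53.0066°, 6.9609°) → (363184.058, 5874949.583) m.

P1: E 389570 m, N 5898470 m; P2: E 384880 m, N 5899820 m; P3: E 363180 m, N 5874950 m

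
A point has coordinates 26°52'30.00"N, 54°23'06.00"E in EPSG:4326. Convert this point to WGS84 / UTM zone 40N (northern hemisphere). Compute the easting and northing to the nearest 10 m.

E 240210 m, N 2975270 m

Zone 40 central meridian λ₀ = 6×40 − 183 = 57°; Δλ = -2.6150°.
Transverse Mercator on WGS84 with k₀ = 0.9996 gives E = 240212.322 m, N = 2975271.593 m.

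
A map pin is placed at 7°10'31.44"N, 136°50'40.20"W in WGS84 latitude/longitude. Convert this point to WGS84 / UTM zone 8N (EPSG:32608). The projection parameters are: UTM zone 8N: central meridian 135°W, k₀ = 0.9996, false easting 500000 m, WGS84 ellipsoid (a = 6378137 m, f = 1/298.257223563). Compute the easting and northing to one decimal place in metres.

E 296315.8 m, N 793548.4 m

Zone 8 central meridian λ₀ = 6×8 − 183 = -135°; Δλ = -1.8445°.
Transverse Mercator on WGS84 with k₀ = 0.9996 gives E = 296315.784 m, N = 793548.423 m.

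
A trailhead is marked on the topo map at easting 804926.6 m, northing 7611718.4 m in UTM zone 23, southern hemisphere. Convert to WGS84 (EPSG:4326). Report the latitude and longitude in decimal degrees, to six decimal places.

Zone 23S: λ₀ = -45°, k₀ = 0.9996, false easting 500000 m, false northing 10000000 m.
Meridian distance M = (N − FN)/k₀ = -2389237.3 m.
Inverse transverse Mercator on WGS84 gives φ = -21.57149968°, λ = -42.05560021°.

lat -21.571500°, lon -42.055600°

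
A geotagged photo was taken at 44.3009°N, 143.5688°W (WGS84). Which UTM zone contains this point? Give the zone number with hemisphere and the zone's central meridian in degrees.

UTM zone = ⌊(λ + 180)/6⌋ + 1; -143.5688° ∈ [-144°, -138°) → zone 7.
Hemisphere: N (φ ≥ 0).
Central meridian λ₀ = 6×7 − 183 = -141°.

Zone 7N, central meridian -141°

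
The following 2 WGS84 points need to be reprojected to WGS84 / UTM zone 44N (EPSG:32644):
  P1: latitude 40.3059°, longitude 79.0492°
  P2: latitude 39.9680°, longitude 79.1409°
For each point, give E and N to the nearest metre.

UTM zone 44N: λ₀ = 81°, k₀ = 0.9996.
P1 (40.3059°, 79.0492°) → (334220.442, 4463536.016) m.
P2 (39.9680°, 79.1409°) → (341228.801, 4425860.487) m.

P1: E 334220 m, N 4463536 m; P2: E 341229 m, N 4425860 m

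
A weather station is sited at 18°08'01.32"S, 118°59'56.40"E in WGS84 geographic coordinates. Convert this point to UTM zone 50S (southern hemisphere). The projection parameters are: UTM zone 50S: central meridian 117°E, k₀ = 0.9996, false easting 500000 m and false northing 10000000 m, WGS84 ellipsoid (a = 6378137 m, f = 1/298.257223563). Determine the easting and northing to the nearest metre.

E 711494 m, N 7993874 m

Zone 50 central meridian λ₀ = 6×50 − 183 = 117°; Δλ = +1.9990°.
Transverse Mercator on WGS84 with k₀ = 0.9996 gives E = 711494.158 m, N = 7993873.696 m.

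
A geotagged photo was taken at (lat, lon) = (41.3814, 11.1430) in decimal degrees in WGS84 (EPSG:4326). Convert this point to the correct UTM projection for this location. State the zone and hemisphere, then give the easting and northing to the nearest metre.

Longitude 11.1430° lies in the 6° band [6°, 12°), giving zone 32; latitude is north of the equator, so 32N.
Zone 32 central meridian λ₀ = 6×32 − 183 = 9°; Δλ = +2.1430°.
Transverse Mercator on WGS84 with k₀ = 0.9996 gives E = 679191.998 m, N = 4583313.349 m.

Zone 32N: E 679192 m, N 4583313 m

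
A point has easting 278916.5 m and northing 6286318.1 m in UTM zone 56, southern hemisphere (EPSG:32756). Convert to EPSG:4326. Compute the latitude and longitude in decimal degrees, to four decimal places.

Zone 56S: λ₀ = 153°, k₀ = 0.9996, false easting 500000 m, false northing 10000000 m.
Meridian distance M = (N − FN)/k₀ = -3715168.0 m.
Inverse transverse Mercator on WGS84 gives φ = -33.53990007°, λ = 150.61900041°.

lat -33.5399°, lon 150.6190°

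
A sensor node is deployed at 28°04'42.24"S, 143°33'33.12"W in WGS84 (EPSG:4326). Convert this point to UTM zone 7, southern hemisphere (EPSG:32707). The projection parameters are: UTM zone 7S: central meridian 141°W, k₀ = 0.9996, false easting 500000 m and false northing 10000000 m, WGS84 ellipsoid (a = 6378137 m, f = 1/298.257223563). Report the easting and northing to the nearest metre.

E 248508 m, N 6891468 m

Zone 7 central meridian λ₀ = 6×7 − 183 = -141°; Δλ = -2.5592°.
Transverse Mercator on WGS84 with k₀ = 0.9996 gives E = 248508.445 m, N = 6891468.047 m.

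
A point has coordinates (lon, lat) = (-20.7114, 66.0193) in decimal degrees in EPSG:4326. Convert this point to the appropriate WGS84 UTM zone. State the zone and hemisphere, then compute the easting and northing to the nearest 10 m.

Longitude -20.7114° lies in the 6° band [-24°, -18°), giving zone 27; latitude is north of the equator, so 27N.
Zone 27 central meridian λ₀ = 6×27 − 183 = -21°; Δλ = +0.2886°.
Transverse Mercator on WGS84 with k₀ = 0.9996 gives E = 513088.627 m, N = 7322091.398 m.

Zone 27N: E 513090 m, N 7322090 m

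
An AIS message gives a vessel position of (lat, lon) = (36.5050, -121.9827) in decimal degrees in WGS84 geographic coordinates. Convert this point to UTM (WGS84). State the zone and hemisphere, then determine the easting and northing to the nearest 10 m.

Longitude -121.9827° lies in the 6° band [-126°, -120°), giving zone 10; latitude is north of the equator, so 10N.
Zone 10 central meridian λ₀ = 6×10 − 183 = -123°; Δλ = +1.0173°.
Transverse Mercator on WGS84 with k₀ = 0.9996 gives E = 591100.124 m, N = 4040443.852 m.

Zone 10N: E 591100 m, N 4040440 m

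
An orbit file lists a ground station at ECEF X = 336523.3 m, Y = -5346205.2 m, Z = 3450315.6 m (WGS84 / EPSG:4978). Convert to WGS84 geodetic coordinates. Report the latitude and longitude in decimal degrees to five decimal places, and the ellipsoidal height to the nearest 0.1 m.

λ = atan2(Y, X) = -86.39820045°; p = √(X²+Y²) = 5356786.2 m.
Bowring's method on WGS84 (a = 6378137 m, b = 6356752.314 m) gives φ = 32.96109967°, h = -44.197 m.

lat 32.96110°, lon -86.39820°, h -44.2 m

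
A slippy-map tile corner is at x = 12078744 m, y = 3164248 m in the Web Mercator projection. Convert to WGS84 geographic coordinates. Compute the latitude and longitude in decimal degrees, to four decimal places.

R = 6378137 m. λ = x/R = 108.50520348°.
φ = 2·arctan(exp(y/R)) − 90° = 2·arctan(1.64232) − 90° = 27.32590012°.

lat 27.3259°, lon 108.5052°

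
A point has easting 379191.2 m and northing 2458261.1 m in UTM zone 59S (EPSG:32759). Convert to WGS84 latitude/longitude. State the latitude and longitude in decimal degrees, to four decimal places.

lat -67.9646°, lon 168.1137°

Zone 59S: λ₀ = 171°, k₀ = 0.9996, false easting 500000 m, false northing 10000000 m.
Meridian distance M = (N − FN)/k₀ = -7544756.8 m.
Inverse transverse Mercator on WGS84 gives φ = -67.96459993°, λ = 168.11369983°.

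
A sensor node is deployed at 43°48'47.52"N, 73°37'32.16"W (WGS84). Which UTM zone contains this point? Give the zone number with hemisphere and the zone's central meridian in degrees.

Zone 18N, central meridian -75°

UTM zone = ⌊(λ + 180)/6⌋ + 1; -73.6256° ∈ [-78°, -72°) → zone 18.
Hemisphere: N (φ ≥ 0).
Central meridian λ₀ = 6×18 − 183 = -75°.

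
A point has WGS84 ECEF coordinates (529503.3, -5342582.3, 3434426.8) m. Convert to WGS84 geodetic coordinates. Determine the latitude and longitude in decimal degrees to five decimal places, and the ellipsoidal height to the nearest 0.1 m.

λ = atan2(Y, X) = -84.33990000°; p = √(X²+Y²) = 5368757.7 m.
Bowring's method on WGS84 (a = 6378137 m, b = 6356752.314 m) gives φ = 32.78219967°, h = 1386.786 m.

lat 32.78220°, lon -84.33990°, h 1386.8 m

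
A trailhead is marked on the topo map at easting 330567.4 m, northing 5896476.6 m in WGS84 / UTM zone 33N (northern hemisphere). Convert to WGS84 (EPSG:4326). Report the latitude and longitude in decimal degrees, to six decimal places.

Zone 33N: λ₀ = 15°, k₀ = 0.9996, false easting 500000 m.
Meridian distance M = (N − FN)/k₀ = 5898836.1 m.
Inverse transverse Mercator on WGS84 gives φ = 53.19059977°, λ = 12.46389956°.

lat 53.190600°, lon 12.463900°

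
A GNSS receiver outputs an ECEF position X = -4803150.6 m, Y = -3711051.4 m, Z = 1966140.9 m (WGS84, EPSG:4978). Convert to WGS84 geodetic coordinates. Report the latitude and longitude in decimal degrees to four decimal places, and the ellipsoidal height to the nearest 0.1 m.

λ = atan2(Y, X) = -142.30930048°; p = √(X²+Y²) = 6069774.1 m.
Bowring's method on WGS84 (a = 6378137 m, b = 6356752.314 m) gives φ = 18.06140023°, h = 4174.807 m.

lat 18.0614°, lon -142.3093°, h 4174.8 m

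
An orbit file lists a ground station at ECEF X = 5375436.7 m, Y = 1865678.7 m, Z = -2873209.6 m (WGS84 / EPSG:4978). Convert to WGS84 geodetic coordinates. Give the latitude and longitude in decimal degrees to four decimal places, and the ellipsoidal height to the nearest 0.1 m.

λ = atan2(Y, X) = 19.14060002°; p = √(X²+Y²) = 5689998.0 m.
Bowring's method on WGS84 (a = 6378137 m, b = 6356752.314 m) gives φ = -26.94700010°, h = 502.5504 m.

lat -26.9470°, lon 19.1406°, h 502.6 m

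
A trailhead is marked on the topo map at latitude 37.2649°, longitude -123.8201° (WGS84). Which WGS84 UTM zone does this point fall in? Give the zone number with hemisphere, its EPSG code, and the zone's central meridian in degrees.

Zone 10N (EPSG:32610), central meridian -123°

UTM zone = ⌊(λ + 180)/6⌋ + 1; -123.8201° ∈ [-126°, -120°) → zone 10.
Hemisphere: N (φ ≥ 0).
Central meridian λ₀ = 6×10 − 183 = -123°.
EPSG code: 32610.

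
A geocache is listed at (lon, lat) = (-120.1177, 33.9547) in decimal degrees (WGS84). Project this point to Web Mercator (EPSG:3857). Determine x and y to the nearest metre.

x -13371441 m, y 4022721 m

Web Mercator is spherical with R = a = 6378137 m.
x = R·λ = 6378137 × -2.096449355 = -13371441.199 m.
y = R·ln tan(π/4 + φ/2) = 6378137 × 0.630704697 = 4022720.964 m.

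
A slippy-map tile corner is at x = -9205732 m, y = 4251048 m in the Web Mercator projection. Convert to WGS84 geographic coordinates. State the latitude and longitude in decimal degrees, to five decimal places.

R = 6378137 m. λ = x/R = -82.69649757°.
φ = 2·arctan(exp(y/R)) − 90° = 2·arctan(1.94742) − 90° = 35.63890254°.

lat 35.63890°, lon -82.69650°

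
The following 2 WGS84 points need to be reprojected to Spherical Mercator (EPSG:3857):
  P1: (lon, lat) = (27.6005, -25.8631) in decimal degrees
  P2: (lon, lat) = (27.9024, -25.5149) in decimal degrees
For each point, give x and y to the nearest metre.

P1: x 3072474 m, y -2982135 m; P2: x 3106081 m, y -2939122 m

Web Mercator: x = R·λ, y = R·ln tan(π/4+φ/2), R = 6378137 m.
P1 (-25.8631°, 27.6005°) → (3072473.606, -2982135.148) m.
P2 (-25.5149°, 27.9024°) → (3106080.960, -2939122.229) m.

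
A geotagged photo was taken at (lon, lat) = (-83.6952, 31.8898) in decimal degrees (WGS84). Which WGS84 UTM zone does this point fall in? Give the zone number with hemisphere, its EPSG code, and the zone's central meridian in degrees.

UTM zone = ⌊(λ + 180)/6⌋ + 1; -83.6952° ∈ [-84°, -78°) → zone 17.
Hemisphere: N (φ ≥ 0).
Central meridian λ₀ = 6×17 − 183 = -81°.
EPSG code: 32617.

Zone 17N (EPSG:32617), central meridian -81°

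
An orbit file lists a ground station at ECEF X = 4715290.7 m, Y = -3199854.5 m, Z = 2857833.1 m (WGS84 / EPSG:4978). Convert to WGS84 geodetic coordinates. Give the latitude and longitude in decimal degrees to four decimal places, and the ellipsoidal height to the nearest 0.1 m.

lat 26.7885°, lon -34.1613°, h 1148.1 m

λ = atan2(Y, X) = -34.16129989°; p = √(X²+Y²) = 5698511.7 m.
Bowring's method on WGS84 (a = 6378137 m, b = 6356752.314 m) gives φ = 26.78850050°, h = 1148.081 m.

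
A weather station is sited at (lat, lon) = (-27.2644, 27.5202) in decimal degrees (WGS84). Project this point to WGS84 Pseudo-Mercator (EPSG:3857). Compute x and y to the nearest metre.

Web Mercator is spherical with R = a = 6378137 m.
x = R·λ = 6378137 × 0.480318101 = 3063534.651 m.
y = R·ln tan(π/4 + φ/2) = 6378137 × -0.494900635 = -3156544.049 m.

x 3063535 m, y -3156544 m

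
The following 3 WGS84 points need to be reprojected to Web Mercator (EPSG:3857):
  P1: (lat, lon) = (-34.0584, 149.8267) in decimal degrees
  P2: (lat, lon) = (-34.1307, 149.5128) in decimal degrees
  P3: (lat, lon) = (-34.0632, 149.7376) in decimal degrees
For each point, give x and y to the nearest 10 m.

P1: x 16678630 m, y -4036650 m; P2: x 16643690 m, y -4046370 m; P3: x 16668710 m, y -4037290 m

Web Mercator: x = R·λ, y = R·ln tan(π/4+φ/2), R = 6378137 m.
P1 (-34.0584°, 149.8267°) → (16678631.951, -4036646.418) m.
P2 (-34.1307°, 149.5128°) → (16643688.763, -4046365.373) m.
P3 (-34.0632°, 149.7376°) → (16668713.385, -4037291.402) m.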